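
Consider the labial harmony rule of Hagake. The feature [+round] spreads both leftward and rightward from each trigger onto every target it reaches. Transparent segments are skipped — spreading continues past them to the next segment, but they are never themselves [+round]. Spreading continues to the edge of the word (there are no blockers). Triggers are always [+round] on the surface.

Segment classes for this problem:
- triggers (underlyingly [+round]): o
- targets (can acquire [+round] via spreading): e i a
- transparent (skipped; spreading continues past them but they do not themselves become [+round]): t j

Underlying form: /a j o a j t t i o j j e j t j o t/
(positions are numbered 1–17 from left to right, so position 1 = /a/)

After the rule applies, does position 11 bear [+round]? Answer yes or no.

no

From /o/ at 3 rightward: 4 /a/ → [+round]; 5 /j/ transparent; 6 /t/ transparent; 7 /t/ transparent; 8 /i/ → [+round]; 9 /o/ is itself a trigger — this domain ends here.
From /o/ at 3 leftward: 2 /j/ transparent; 1 /a/ → [+round]; word edge.
From /o/ at 9 rightward: 10 /j/ transparent; 11 /j/ transparent; 12 /e/ → [+round]; 13 /j/ transparent; 14 /t/ transparent; 15 /j/ transparent; 16 /o/ is itself a trigger — this domain ends here.
From /o/ at 9 leftward: 8 /i/ → [+round]; 7 /t/ transparent; 6 /t/ transparent; 5 /j/ transparent; 4 /a/ → [+round]; 3 /o/ is itself a trigger — this domain ends here.
From /o/ at 16 rightward: 17 /t/ transparent; word edge.
From /o/ at 16 leftward: 15 /j/ transparent; 14 /t/ transparent; 13 /j/ transparent; 12 /e/ → [+round]; 11 /j/ transparent; 10 /j/ transparent; 9 /o/ is itself a trigger — this domain ends here.
[+round] positions on the surface: 1 3 4 8 9 12 16.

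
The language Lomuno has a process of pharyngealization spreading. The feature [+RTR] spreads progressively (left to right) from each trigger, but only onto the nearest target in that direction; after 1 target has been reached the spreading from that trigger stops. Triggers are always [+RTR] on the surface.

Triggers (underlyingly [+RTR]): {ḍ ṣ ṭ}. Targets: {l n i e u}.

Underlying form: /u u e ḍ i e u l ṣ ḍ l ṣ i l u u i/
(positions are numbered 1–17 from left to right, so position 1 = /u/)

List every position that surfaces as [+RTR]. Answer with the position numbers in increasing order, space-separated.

4 5 9 10 11 12 13

From /ḍ/ at 4 rightward: 5 /i/ → [+RTR]; bound reached.
From /ṣ/ at 9 rightward: 10 /ḍ/ is itself a trigger — this domain ends here.
From /ḍ/ at 10 rightward: 11 /l/ → [+RTR]; bound reached.
From /ṣ/ at 12 rightward: 13 /i/ → [+RTR]; bound reached.
Targets with no active source: positions 1 2 3 6 7 8 14 15 16 17 stay [-emphatic].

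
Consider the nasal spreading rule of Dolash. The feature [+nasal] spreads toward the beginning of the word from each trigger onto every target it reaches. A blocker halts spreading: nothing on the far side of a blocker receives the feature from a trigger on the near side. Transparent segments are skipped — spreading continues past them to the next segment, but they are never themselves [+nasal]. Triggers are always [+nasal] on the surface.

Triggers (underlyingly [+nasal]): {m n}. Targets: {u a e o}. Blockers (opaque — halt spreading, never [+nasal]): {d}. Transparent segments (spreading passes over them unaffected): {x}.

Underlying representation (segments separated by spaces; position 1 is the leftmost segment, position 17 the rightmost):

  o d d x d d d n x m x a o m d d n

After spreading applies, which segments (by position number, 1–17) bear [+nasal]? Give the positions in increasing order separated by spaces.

From /n/ at 8 leftward: 7 /d/ blocks.
From /m/ at 10 leftward: 9 /x/ transparent; 8 /n/ is itself a trigger — this domain ends here.
From /m/ at 14 leftward: 13 /o/ → [+nasal]; 12 /a/ → [+nasal]; 11 /x/ transparent; 10 /m/ is itself a trigger — this domain ends here.
From /n/ at 17 leftward: 16 /d/ blocks.
Target with no active source: position 1 stays [-nasal].

8 10 12 13 14 17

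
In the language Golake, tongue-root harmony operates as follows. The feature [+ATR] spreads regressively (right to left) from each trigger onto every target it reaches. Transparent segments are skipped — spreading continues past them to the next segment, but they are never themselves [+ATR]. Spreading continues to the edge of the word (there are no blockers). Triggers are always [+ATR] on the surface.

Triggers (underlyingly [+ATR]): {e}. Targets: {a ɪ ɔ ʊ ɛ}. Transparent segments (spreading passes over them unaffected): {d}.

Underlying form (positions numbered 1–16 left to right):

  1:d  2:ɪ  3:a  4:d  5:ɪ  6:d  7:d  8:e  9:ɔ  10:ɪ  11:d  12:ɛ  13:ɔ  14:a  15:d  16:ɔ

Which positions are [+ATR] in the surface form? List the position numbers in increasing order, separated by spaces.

From /e/ at 8 leftward: 7 /d/ transparent; 6 /d/ transparent; 5 /ɪ/ → [+ATR]; 4 /d/ transparent; 3 /a/ → [+ATR]; 2 /ɪ/ → [+ATR]; 1 /d/ transparent; word edge.
Targets with no active source: positions 9 10 12 13 14 16 stay [-ATR].

2 3 5 8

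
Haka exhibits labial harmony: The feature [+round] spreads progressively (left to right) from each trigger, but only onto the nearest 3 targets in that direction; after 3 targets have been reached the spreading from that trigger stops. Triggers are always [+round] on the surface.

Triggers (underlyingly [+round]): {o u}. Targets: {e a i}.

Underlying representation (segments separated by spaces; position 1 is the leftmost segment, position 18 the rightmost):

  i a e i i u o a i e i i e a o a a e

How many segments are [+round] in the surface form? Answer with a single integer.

9

From /u/ at 6 rightward: 7 /o/ is itself a trigger — this domain ends here.
From /o/ at 7 rightward: 8 /a/ → [+round]; 9 /i/ → [+round]; 10 /e/ → [+round]; bound reached.
From /o/ at 15 rightward: 16 /a/ → [+round]; 17 /a/ → [+round]; 18 /e/ → [+round]; bound reached.
Targets with no active source: positions 1 2 3 4 5 11 12 13 14 stay [-round].
[+round] positions on the surface: 6 7 8 9 10 15 16 17 18.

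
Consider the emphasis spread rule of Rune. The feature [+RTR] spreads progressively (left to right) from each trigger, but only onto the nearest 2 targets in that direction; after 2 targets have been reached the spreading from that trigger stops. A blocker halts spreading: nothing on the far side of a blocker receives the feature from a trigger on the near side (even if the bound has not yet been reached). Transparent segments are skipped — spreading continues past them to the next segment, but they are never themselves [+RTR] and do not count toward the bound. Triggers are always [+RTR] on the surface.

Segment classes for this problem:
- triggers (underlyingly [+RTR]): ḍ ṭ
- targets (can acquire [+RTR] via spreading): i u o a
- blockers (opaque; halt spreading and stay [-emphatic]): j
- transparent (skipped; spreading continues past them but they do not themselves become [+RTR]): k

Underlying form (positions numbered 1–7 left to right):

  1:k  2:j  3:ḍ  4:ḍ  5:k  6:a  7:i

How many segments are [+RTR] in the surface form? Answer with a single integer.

From /ḍ/ at 3 rightward: 4 /ḍ/ is itself a trigger — this domain ends here.
From /ḍ/ at 4 rightward: 5 /k/ transparent; 6 /a/ → [+RTR]; 7 /i/ → [+RTR]; bound reached.
[+RTR] positions on the surface: 3 4 6 7.

4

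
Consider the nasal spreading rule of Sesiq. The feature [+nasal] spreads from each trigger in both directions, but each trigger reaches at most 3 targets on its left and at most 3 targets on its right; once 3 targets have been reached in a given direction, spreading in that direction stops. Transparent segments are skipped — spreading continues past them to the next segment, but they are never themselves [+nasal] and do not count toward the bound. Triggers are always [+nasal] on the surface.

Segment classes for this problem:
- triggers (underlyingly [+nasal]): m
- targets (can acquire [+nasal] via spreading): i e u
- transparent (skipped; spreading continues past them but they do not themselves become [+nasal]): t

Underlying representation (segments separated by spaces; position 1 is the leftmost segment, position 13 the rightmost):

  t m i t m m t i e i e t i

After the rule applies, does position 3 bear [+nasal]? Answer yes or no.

yes

From /m/ at 2 rightward: 3 /i/ → [+nasal]; 4 /t/ transparent; 5 /m/ is itself a trigger — this domain ends here.
From /m/ at 2 leftward: 1 /t/ transparent; word edge.
From /m/ at 5 rightward: 6 /m/ is itself a trigger — this domain ends here.
From /m/ at 5 leftward: 4 /t/ transparent; 3 /i/ → [+nasal]; 2 /m/ is itself a trigger — this domain ends here.
From /m/ at 6 rightward: 7 /t/ transparent; 8 /i/ → [+nasal]; 9 /e/ → [+nasal]; 10 /i/ → [+nasal]; bound reached.
From /m/ at 6 leftward: 5 /m/ is itself a trigger — this domain ends here.
Targets with no active source: positions 11 13 stay [-nasal].
[+nasal] positions on the surface: 2 3 5 6 8 9 10.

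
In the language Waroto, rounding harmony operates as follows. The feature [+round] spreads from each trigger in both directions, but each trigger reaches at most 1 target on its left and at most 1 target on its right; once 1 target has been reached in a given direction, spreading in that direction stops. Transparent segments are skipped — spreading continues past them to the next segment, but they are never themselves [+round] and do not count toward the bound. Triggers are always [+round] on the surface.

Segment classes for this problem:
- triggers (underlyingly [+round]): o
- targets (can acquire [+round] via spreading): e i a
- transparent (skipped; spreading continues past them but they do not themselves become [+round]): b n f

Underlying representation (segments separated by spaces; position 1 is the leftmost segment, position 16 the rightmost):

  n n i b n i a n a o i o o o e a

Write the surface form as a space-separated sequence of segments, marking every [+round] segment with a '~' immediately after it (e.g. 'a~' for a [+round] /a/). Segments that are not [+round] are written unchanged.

From /o/ at 10 rightward: 11 /i/ → [+round]; bound reached.
From /o/ at 10 leftward: 9 /a/ → [+round]; bound reached.
From /o/ at 12 rightward: 13 /o/ is itself a trigger — this domain ends here.
From /o/ at 12 leftward: 11 /i/ → [+round]; bound reached.
From /o/ at 13 rightward: 14 /o/ is itself a trigger — this domain ends here.
From /o/ at 13 leftward: 12 /o/ is itself a trigger — this domain ends here.
From /o/ at 14 rightward: 15 /e/ → [+round]; bound reached.
From /o/ at 14 leftward: 13 /o/ is itself a trigger — this domain ends here.
Targets with no active source: positions 3 6 7 16 stay [-round].
[+round] positions on the surface: 9 10 11 12 13 14 15.

n n i b n i a n a~ o~ i~ o~ o~ o~ e~ a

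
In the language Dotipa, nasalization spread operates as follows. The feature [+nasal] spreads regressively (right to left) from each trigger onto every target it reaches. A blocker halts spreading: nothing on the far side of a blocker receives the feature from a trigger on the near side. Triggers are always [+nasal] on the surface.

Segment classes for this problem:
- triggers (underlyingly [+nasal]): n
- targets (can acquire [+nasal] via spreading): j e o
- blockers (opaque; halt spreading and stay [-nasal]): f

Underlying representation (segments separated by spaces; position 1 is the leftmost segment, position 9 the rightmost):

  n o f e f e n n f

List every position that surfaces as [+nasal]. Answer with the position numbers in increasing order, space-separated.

1 6 7 8

From /n/ at 1 leftward: word edge.
From /n/ at 7 leftward: 6 /e/ → [+nasal]; 5 /f/ blocks.
From /n/ at 8 leftward: 7 /n/ is itself a trigger — this domain ends here.
Targets with no active source: positions 2 4 stay [-nasal].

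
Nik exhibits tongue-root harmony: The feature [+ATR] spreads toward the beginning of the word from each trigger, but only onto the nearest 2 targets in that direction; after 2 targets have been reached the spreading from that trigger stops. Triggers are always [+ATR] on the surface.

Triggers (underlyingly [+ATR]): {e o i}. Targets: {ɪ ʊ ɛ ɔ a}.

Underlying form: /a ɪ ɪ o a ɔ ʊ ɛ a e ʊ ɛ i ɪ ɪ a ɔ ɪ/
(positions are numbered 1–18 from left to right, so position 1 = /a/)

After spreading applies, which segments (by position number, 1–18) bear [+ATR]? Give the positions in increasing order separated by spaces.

From /o/ at 4 leftward: 3 /ɪ/ → [+ATR]; 2 /ɪ/ → [+ATR]; bound reached.
From /e/ at 10 leftward: 9 /a/ → [+ATR]; 8 /ɛ/ → [+ATR]; bound reached.
From /i/ at 13 leftward: 12 /ɛ/ → [+ATR]; 11 /ʊ/ → [+ATR]; bound reached.
Targets with no active source: positions 1 5 6 7 14 15 16 17 18 stay [-ATR].

2 3 4 8 9 10 11 12 13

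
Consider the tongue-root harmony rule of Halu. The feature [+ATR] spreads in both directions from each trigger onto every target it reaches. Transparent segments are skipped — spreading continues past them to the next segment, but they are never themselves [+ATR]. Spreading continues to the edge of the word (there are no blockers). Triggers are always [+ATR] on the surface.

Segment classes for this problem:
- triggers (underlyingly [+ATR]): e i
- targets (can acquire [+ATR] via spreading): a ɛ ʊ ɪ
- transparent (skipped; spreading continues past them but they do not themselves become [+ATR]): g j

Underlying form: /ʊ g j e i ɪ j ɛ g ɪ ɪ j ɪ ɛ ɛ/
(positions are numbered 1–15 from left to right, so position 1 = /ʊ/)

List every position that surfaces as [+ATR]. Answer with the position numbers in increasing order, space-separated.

1 4 5 6 8 10 11 13 14 15

From /e/ at 4 rightward: 5 /i/ is itself a trigger — this domain ends here.
From /e/ at 4 leftward: 3 /j/ transparent; 2 /g/ transparent; 1 /ʊ/ → [+ATR]; word edge.
From /i/ at 5 rightward: 6 /ɪ/ → [+ATR]; 7 /j/ transparent; 8 /ɛ/ → [+ATR]; 9 /g/ transparent; 10 /ɪ/ → [+ATR]; 11 /ɪ/ → [+ATR]; 12 /j/ transparent; 13 /ɪ/ → [+ATR]; 14 /ɛ/ → [+ATR]; 15 /ɛ/ → [+ATR]; word edge.
From /i/ at 5 leftward: 4 /e/ is itself a trigger — this domain ends here.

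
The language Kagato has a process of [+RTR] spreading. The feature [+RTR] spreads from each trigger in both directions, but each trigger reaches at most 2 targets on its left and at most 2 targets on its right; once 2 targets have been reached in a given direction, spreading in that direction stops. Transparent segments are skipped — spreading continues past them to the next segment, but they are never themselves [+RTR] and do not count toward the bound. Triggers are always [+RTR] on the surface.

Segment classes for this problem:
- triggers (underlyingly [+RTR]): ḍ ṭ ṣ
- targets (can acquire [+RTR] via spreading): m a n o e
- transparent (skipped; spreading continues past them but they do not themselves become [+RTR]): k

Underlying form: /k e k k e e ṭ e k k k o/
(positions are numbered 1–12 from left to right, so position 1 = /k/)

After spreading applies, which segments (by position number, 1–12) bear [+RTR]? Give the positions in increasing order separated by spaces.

From /ṭ/ at 7 rightward: 8 /e/ → [+RTR]; 9 /k/ transparent; 10 /k/ transparent; 11 /k/ transparent; 12 /o/ → [+RTR]; bound reached.
From /ṭ/ at 7 leftward: 6 /e/ → [+RTR]; 5 /e/ → [+RTR]; bound reached.
Target with no active source: position 2 stays [-emphatic].

5 6 7 8 12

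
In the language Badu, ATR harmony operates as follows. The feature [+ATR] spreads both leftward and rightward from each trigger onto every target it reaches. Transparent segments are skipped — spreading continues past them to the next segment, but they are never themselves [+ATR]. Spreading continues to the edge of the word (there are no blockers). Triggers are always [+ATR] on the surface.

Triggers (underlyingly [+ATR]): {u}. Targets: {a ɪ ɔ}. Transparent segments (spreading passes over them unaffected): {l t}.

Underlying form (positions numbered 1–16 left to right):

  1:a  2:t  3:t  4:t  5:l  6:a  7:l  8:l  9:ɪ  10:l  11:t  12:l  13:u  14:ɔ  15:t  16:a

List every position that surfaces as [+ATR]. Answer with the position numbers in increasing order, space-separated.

1 6 9 13 14 16

From /u/ at 13 rightward: 14 /ɔ/ → [+ATR]; 15 /t/ transparent; 16 /a/ → [+ATR]; word edge.
From /u/ at 13 leftward: 12 /l/ transparent; 11 /t/ transparent; 10 /l/ transparent; 9 /ɪ/ → [+ATR]; 8 /l/ transparent; 7 /l/ transparent; 6 /a/ → [+ATR]; 5 /l/ transparent; 4 /t/ transparent; 3 /t/ transparent; 2 /t/ transparent; 1 /a/ → [+ATR]; word edge.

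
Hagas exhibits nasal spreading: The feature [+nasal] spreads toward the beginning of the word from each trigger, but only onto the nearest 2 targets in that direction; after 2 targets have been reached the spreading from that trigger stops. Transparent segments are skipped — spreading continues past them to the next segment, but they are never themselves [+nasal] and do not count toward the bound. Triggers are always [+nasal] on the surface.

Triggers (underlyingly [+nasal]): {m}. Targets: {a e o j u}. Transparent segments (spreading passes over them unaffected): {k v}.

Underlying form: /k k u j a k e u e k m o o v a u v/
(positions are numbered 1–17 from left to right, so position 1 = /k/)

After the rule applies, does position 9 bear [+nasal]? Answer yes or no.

yes

From /m/ at 11 leftward: 10 /k/ transparent; 9 /e/ → [+nasal]; 8 /u/ → [+nasal]; bound reached.
Targets with no active source: positions 3 4 5 7 12 13 15 16 stay [-nasal].
[+nasal] positions on the surface: 8 9 11.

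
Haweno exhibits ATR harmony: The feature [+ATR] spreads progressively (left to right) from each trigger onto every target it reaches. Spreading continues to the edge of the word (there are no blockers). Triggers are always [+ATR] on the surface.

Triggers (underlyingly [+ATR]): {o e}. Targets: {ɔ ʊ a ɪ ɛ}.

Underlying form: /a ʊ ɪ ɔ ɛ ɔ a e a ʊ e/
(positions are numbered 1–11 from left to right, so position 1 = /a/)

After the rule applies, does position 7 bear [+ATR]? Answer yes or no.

no

From /e/ at 8 rightward: 9 /a/ → [+ATR]; 10 /ʊ/ → [+ATR]; 11 /e/ is itself a trigger — this domain ends here.
From /e/ at 11 rightward: word edge.
Targets with no active source: positions 1 2 3 4 5 6 7 stay [-ATR].
[+ATR] positions on the surface: 8 9 10 11.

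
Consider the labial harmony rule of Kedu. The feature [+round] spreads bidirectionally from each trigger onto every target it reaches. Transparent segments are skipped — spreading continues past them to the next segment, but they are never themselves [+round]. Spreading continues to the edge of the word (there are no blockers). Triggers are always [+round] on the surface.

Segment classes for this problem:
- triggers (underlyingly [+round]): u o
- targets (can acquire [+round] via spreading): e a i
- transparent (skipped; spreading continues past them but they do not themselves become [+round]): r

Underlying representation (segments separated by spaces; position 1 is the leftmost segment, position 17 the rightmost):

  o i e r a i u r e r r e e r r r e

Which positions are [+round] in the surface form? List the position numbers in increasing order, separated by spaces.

From /o/ at 1 rightward: 2 /i/ → [+round]; 3 /e/ → [+round]; 4 /r/ transparent; 5 /a/ → [+round]; 6 /i/ → [+round]; 7 /u/ is itself a trigger — this domain ends here.
From /o/ at 1 leftward: word edge.
From /u/ at 7 rightward: 8 /r/ transparent; 9 /e/ → [+round]; 10 /r/ transparent; 11 /r/ transparent; 12 /e/ → [+round]; 13 /e/ → [+round]; 14 /r/ transparent; 15 /r/ transparent; 16 /r/ transparent; 17 /e/ → [+round]; word edge.
From /u/ at 7 leftward: 6 /i/ → [+round]; 5 /a/ → [+round]; 4 /r/ transparent; 3 /e/ → [+round]; 2 /i/ → [+round]; 1 /o/ is itself a trigger — this domain ends here.

1 2 3 5 6 7 9 12 13 17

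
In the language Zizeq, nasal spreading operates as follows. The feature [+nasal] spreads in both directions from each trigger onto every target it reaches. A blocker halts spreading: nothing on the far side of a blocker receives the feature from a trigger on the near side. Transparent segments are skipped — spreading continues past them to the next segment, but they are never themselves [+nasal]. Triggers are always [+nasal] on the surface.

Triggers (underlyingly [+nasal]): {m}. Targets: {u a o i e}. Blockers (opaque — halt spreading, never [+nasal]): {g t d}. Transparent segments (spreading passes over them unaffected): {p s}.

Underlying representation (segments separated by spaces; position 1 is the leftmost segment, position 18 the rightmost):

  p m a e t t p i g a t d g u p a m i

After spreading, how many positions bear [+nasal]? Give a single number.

From /m/ at 2 rightward: 3 /a/ → [+nasal]; 4 /e/ → [+nasal]; 5 /t/ blocks.
From /m/ at 2 leftward: 1 /p/ transparent; word edge.
From /m/ at 17 rightward: 18 /i/ → [+nasal]; word edge.
From /m/ at 17 leftward: 16 /a/ → [+nasal]; 15 /p/ transparent; 14 /u/ → [+nasal]; 13 /g/ blocks.
Targets with no active source: positions 8 10 stay [-nasal].
[+nasal] positions on the surface: 2 3 4 14 16 17 18.

7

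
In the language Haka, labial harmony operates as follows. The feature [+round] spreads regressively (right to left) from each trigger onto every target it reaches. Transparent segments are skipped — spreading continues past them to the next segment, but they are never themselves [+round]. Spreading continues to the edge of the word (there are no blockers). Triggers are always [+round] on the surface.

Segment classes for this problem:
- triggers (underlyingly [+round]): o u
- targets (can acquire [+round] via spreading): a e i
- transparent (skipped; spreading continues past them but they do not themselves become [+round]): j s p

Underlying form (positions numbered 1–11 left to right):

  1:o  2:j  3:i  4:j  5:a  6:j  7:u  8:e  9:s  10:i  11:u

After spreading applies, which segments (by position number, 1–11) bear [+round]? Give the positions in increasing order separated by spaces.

1 3 5 7 8 10 11

From /o/ at 1 leftward: word edge.
From /u/ at 7 leftward: 6 /j/ transparent; 5 /a/ → [+round]; 4 /j/ transparent; 3 /i/ → [+round]; 2 /j/ transparent; 1 /o/ is itself a trigger — this domain ends here.
From /u/ at 11 leftward: 10 /i/ → [+round]; 9 /s/ transparent; 8 /e/ → [+round]; 7 /u/ is itself a trigger — this domain ends here.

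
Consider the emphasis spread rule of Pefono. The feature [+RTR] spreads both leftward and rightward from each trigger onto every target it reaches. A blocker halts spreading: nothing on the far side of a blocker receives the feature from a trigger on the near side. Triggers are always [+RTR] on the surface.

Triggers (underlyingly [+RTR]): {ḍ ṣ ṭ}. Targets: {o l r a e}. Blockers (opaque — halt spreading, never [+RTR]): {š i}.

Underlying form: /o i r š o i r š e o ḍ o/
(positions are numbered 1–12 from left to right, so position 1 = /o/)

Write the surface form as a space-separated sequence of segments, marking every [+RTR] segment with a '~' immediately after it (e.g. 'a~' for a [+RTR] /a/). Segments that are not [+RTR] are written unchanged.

o i r š o i r š e~ o~ ḍ~ o~

From /ḍ/ at 11 rightward: 12 /o/ → [+RTR]; word edge.
From /ḍ/ at 11 leftward: 10 /o/ → [+RTR]; 9 /e/ → [+RTR]; 8 /š/ blocks.
Targets with no active source: positions 1 3 5 7 stay [-emphatic].
[+RTR] positions on the surface: 9 10 11 12.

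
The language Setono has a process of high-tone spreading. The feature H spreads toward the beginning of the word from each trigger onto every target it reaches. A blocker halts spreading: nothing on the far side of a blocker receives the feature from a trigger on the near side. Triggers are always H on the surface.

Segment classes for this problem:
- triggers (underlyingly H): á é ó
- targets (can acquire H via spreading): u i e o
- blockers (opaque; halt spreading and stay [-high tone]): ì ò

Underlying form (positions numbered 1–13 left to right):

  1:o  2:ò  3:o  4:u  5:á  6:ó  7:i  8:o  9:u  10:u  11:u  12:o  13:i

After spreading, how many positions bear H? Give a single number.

From /á/ at 5 leftward: 4 /u/ → H; 3 /o/ → H; 2 /ò/ blocks.
From /ó/ at 6 leftward: 5 /á/ is itself a trigger — this domain ends here.
Targets with no active source: positions 1 7 8 9 10 11 12 13 stay [-high tone].
H positions on the surface: 3 4 5 6.

4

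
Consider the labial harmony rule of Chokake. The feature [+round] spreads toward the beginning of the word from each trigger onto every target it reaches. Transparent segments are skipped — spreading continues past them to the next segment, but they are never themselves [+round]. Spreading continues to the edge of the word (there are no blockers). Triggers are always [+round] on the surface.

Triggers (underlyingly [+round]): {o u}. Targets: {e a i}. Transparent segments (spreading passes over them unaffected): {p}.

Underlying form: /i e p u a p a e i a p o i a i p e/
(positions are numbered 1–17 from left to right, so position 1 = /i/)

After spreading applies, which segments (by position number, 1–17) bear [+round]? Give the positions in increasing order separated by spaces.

From /u/ at 4 leftward: 3 /p/ transparent; 2 /e/ → [+round]; 1 /i/ → [+round]; word edge.
From /o/ at 12 leftward: 11 /p/ transparent; 10 /a/ → [+round]; 9 /i/ → [+round]; 8 /e/ → [+round]; 7 /a/ → [+round]; 6 /p/ transparent; 5 /a/ → [+round]; 4 /u/ is itself a trigger — this domain ends here.
Targets with no active source: positions 13 14 15 17 stay [-round].

1 2 4 5 7 8 9 10 12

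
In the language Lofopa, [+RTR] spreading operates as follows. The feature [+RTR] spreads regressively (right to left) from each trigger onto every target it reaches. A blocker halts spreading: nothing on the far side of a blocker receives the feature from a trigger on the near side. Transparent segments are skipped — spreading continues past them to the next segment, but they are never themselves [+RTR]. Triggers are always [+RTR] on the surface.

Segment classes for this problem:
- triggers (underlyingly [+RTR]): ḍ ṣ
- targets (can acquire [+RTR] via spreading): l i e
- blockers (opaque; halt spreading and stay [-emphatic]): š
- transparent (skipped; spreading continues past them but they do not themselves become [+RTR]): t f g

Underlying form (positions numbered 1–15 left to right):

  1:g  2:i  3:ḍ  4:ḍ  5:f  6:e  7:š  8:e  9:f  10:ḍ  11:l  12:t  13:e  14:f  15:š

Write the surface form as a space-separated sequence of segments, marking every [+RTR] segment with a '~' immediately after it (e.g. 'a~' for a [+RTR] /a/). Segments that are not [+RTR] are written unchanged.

g i~ ḍ~ ḍ~ f e š e~ f ḍ~ l t e f š

From /ḍ/ at 3 leftward: 2 /i/ → [+RTR]; 1 /g/ transparent; word edge.
From /ḍ/ at 4 leftward: 3 /ḍ/ is itself a trigger — this domain ends here.
From /ḍ/ at 10 leftward: 9 /f/ transparent; 8 /e/ → [+RTR]; 7 /š/ blocks.
Targets with no active source: positions 6 11 13 stay [-emphatic].
[+RTR] positions on the surface: 2 3 4 8 10.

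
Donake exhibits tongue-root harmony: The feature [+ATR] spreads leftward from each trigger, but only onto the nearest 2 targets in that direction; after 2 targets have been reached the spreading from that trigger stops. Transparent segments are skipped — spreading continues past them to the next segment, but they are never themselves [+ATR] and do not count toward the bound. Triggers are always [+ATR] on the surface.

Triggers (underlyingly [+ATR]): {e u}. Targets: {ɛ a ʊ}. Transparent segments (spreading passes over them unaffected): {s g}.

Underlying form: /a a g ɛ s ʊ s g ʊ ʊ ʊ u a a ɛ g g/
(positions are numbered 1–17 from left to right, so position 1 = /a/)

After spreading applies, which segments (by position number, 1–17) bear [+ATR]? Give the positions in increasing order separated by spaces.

10 11 12

From /u/ at 12 leftward: 11 /ʊ/ → [+ATR]; 10 /ʊ/ → [+ATR]; bound reached.
Targets with no active source: positions 1 2 4 6 9 13 14 15 stay [-ATR].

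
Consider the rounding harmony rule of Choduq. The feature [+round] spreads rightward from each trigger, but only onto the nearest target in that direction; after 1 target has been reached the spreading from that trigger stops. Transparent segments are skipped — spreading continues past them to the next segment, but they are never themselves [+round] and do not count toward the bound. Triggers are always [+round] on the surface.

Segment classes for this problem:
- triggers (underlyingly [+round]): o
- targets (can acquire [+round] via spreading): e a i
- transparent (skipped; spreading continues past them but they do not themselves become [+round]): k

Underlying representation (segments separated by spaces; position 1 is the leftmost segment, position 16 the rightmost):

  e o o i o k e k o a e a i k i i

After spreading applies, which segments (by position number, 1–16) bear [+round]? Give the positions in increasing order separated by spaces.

From /o/ at 2 rightward: 3 /o/ is itself a trigger — this domain ends here.
From /o/ at 3 rightward: 4 /i/ → [+round]; bound reached.
From /o/ at 5 rightward: 6 /k/ transparent; 7 /e/ → [+round]; bound reached.
From /o/ at 9 rightward: 10 /a/ → [+round]; bound reached.
Targets with no active source: positions 1 11 12 13 15 16 stay [-round].

2 3 4 5 7 9 10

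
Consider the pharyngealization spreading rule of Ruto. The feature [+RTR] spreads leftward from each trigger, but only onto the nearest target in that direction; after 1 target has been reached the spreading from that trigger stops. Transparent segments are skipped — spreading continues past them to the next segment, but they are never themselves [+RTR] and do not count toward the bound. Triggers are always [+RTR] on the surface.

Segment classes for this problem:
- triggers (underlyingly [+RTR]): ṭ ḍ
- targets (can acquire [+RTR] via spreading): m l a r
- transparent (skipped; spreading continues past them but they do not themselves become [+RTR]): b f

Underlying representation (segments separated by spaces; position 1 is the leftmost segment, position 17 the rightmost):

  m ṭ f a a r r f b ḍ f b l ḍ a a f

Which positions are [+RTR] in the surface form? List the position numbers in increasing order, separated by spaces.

1 2 7 10 13 14

From /ṭ/ at 2 leftward: 1 /m/ → [+RTR]; bound reached.
From /ḍ/ at 10 leftward: 9 /b/ transparent; 8 /f/ transparent; 7 /r/ → [+RTR]; bound reached.
From /ḍ/ at 14 leftward: 13 /l/ → [+RTR]; bound reached.
Targets with no active source: positions 4 5 6 15 16 stay [-emphatic].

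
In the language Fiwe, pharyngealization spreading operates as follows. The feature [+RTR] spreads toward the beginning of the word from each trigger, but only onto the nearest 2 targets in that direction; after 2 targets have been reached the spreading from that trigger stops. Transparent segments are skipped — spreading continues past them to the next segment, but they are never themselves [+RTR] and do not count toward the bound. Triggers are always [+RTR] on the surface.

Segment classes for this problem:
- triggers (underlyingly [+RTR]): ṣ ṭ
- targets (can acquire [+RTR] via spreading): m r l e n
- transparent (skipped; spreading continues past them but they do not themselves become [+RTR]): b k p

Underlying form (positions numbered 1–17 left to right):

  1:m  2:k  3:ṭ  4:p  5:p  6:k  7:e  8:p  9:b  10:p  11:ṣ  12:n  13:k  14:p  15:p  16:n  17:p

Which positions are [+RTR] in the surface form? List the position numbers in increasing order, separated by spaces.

1 3 7 11

From /ṭ/ at 3 leftward: 2 /k/ transparent; 1 /m/ → [+RTR]; word edge.
From /ṣ/ at 11 leftward: 10 /p/ transparent; 9 /b/ transparent; 8 /p/ transparent; 7 /e/ → [+RTR]; 6 /k/ transparent; 5 /p/ transparent; 4 /p/ transparent; 3 /ṭ/ is itself a trigger — this domain ends here.
Targets with no active source: positions 12 16 stay [-emphatic].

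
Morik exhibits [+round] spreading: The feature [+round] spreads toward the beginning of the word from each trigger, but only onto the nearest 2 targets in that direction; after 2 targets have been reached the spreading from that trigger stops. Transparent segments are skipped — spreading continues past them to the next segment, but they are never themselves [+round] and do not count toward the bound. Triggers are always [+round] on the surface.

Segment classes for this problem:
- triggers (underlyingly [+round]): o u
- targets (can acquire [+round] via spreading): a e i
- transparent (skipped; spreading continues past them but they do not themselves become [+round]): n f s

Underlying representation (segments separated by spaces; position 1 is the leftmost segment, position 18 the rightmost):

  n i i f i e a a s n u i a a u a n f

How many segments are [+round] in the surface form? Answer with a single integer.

From /u/ at 11 leftward: 10 /n/ transparent; 9 /s/ transparent; 8 /a/ → [+round]; 7 /a/ → [+round]; bound reached.
From /u/ at 15 leftward: 14 /a/ → [+round]; 13 /a/ → [+round]; bound reached.
Targets with no active source: positions 2 3 5 6 12 16 stay [-round].
[+round] positions on the surface: 7 8 11 13 14 15.

6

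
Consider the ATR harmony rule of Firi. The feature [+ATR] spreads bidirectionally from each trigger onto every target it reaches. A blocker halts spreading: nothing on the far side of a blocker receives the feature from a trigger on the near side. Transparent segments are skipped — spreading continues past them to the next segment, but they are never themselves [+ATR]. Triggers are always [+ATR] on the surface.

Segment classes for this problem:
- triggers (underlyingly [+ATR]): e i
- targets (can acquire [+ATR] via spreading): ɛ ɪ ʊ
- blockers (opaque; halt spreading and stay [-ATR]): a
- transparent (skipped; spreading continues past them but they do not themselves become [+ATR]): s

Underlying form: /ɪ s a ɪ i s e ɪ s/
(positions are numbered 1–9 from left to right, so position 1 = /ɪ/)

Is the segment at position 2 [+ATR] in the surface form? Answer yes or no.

no

From /i/ at 5 rightward: 6 /s/ transparent; 7 /e/ is itself a trigger — this domain ends here.
From /i/ at 5 leftward: 4 /ɪ/ → [+ATR]; 3 /a/ blocks.
From /e/ at 7 rightward: 8 /ɪ/ → [+ATR]; 9 /s/ transparent; word edge.
From /e/ at 7 leftward: 6 /s/ transparent; 5 /i/ is itself a trigger — this domain ends here.
Target with no active source: position 1 stays [-ATR].
[+ATR] positions on the surface: 4 5 7 8.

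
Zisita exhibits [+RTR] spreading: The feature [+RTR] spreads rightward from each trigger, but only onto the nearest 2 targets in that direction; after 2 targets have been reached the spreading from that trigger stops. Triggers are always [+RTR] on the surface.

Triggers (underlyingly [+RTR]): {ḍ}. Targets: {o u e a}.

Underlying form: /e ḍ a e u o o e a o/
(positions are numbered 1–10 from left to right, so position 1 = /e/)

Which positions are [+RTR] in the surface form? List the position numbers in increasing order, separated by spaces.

From /ḍ/ at 2 rightward: 3 /a/ → [+RTR]; 4 /e/ → [+RTR]; bound reached.
Targets with no active source: positions 1 5 6 7 8 9 10 stay [-emphatic].

2 3 4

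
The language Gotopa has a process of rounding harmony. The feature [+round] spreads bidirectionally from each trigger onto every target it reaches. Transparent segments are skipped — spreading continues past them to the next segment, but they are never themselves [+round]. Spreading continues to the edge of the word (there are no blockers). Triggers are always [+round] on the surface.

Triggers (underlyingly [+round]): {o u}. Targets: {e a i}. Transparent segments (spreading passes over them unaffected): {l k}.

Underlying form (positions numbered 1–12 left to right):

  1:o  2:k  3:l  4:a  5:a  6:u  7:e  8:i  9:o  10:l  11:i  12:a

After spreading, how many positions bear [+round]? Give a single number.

9

From /o/ at 1 rightward: 2 /k/ transparent; 3 /l/ transparent; 4 /a/ → [+round]; 5 /a/ → [+round]; 6 /u/ is itself a trigger — this domain ends here.
From /o/ at 1 leftward: word edge.
From /u/ at 6 rightward: 7 /e/ → [+round]; 8 /i/ → [+round]; 9 /o/ is itself a trigger — this domain ends here.
From /u/ at 6 leftward: 5 /a/ → [+round]; 4 /a/ → [+round]; 3 /l/ transparent; 2 /k/ transparent; 1 /o/ is itself a trigger — this domain ends here.
From /o/ at 9 rightward: 10 /l/ transparent; 11 /i/ → [+round]; 12 /a/ → [+round]; word edge.
From /o/ at 9 leftward: 8 /i/ → [+round]; 7 /e/ → [+round]; 6 /u/ is itself a trigger — this domain ends here.
[+round] positions on the surface: 1 4 5 6 7 8 9 11 12.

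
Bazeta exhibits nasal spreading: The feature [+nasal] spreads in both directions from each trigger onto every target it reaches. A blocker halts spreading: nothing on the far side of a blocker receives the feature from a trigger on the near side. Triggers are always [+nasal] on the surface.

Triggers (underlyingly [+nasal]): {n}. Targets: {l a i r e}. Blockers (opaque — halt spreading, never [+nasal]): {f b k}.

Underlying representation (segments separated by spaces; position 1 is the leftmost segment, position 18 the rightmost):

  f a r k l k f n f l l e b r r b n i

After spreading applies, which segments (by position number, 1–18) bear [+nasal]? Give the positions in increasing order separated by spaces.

From /n/ at 8 rightward: 9 /f/ blocks.
From /n/ at 8 leftward: 7 /f/ blocks.
From /n/ at 17 rightward: 18 /i/ → [+nasal]; word edge.
From /n/ at 17 leftward: 16 /b/ blocks.
Targets with no active source: positions 2 3 5 10 11 12 14 15 stay [-nasal].

8 17 18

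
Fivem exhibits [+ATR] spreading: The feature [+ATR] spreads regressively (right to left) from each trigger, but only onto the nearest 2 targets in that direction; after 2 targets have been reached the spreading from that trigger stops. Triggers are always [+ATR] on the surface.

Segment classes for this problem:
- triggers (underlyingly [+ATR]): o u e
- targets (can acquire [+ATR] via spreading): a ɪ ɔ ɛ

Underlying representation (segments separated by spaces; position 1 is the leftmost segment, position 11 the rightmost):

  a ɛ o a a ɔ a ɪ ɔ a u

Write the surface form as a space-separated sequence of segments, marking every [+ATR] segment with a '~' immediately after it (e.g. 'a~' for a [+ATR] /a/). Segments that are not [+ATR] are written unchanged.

From /o/ at 3 leftward: 2 /ɛ/ → [+ATR]; 1 /a/ → [+ATR]; bound reached.
From /u/ at 11 leftward: 10 /a/ → [+ATR]; 9 /ɔ/ → [+ATR]; bound reached.
Targets with no active source: positions 4 5 6 7 8 stay [-ATR].
[+ATR] positions on the surface: 1 2 3 9 10 11.

a~ ɛ~ o~ a a ɔ a ɪ ɔ~ a~ u~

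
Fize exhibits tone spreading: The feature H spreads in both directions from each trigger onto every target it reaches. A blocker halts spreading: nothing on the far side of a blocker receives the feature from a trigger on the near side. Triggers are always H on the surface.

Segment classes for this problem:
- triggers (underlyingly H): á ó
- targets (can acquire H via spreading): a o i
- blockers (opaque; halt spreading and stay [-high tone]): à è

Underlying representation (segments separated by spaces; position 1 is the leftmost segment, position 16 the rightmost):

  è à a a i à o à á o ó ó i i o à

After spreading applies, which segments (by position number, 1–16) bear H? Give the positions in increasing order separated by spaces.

9 10 11 12 13 14 15

From /á/ at 9 rightward: 10 /o/ → H; 11 /ó/ is itself a trigger — this domain ends here.
From /á/ at 9 leftward: 8 /à/ blocks.
From /ó/ at 11 rightward: 12 /ó/ is itself a trigger — this domain ends here.
From /ó/ at 11 leftward: 10 /o/ → H; 9 /á/ is itself a trigger — this domain ends here.
From /ó/ at 12 rightward: 13 /i/ → H; 14 /i/ → H; 15 /o/ → H; 16 /à/ blocks.
From /ó/ at 12 leftward: 11 /ó/ is itself a trigger — this domain ends here.
Targets with no active source: positions 3 4 5 7 stay [-high tone].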